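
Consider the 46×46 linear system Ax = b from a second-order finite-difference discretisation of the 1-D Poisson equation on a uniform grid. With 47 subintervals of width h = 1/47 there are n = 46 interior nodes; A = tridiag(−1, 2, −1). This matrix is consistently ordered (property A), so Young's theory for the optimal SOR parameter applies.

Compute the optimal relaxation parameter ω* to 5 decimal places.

With n=46, ρ(Jacobi) = cos(π/47) = 0.99777.
√(1−ρ_J²) = |sin(π/47)| = 0.066793
ω* = 2/(1 + 0.066793) = 2/1.066793 = 1.87478.
[ρ_SOR] ω* − 1 = 0.87478.

ω* = 1.87478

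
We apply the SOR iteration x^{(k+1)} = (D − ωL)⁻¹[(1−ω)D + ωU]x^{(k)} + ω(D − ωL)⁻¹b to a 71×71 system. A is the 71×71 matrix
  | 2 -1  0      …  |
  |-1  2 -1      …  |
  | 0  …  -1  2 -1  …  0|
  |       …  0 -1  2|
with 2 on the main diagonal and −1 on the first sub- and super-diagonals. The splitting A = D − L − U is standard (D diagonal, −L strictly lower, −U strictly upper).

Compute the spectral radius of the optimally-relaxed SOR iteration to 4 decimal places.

With n=71, ρ(Jacobi) = cos(π/72) = 0.9990.
1 − cos²(π/72) = sin²(π/72) ⇒ √(1−ρ_J²) = sin(π/72) = 0.04362.
ω* = 2/(1+0.04362) = 1.9164
[ρ_SOR] ω* − 1 = 0.9164.

ρ_SOR = 0.9164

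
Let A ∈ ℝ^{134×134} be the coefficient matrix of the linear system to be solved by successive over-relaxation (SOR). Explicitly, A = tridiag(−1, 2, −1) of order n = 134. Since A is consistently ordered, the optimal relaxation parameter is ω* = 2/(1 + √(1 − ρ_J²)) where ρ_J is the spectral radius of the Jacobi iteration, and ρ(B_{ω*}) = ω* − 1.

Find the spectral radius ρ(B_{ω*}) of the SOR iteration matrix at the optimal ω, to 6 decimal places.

ρ_SOR = 0.954520

spectrum of D⁻¹(L+U) = {cos(kπ/135) : 1≤k≤134}; ρ_J = cos(π/135) = 0.999729.
√(1 − cos²(π/135)) = sin(π/135) ≈ 0.0232690.
Then 2/(1+√(1−ρ_J²)) = 2/(1+0.0232690); ω* = 2/1.0232690 = 1.954520.
ρ_SOR = ω* − 1 ≈ 0.954520.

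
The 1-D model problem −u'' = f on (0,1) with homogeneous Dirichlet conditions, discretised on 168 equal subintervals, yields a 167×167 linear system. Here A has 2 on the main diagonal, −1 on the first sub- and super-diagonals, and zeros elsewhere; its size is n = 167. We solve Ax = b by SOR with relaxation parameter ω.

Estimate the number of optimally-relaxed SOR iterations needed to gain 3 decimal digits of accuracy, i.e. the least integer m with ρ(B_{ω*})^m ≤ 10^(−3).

m = 185

With n=167, ρ(Jacobi) = cos(π/168) = 0.9998252.
√(1−ρ_J²) simplifies to sin(π/168) = 0.0186989.
[ω*] 2 ÷ (1 + 0.0186989) = 2 ÷ 1.0186989 = 1.9632887.
[ρ_SOR] ω* − 1 = 0.9632887.
3·ln10 = 6.90776; −ln(0.9632887) = 0.0374021; m = ⌈6.90776/0.0374021⌉ = ⌈184.689⌉ = 185.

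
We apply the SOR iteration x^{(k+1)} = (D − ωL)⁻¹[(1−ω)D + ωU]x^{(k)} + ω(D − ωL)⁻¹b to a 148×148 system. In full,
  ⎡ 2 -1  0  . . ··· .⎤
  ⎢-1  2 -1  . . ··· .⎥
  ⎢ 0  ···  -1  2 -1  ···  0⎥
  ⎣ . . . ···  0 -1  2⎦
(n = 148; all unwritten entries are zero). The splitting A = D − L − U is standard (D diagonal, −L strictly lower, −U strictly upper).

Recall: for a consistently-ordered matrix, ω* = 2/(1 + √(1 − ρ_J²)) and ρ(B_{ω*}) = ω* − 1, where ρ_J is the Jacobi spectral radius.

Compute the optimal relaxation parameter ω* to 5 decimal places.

spectrum of D⁻¹(L+U) = {cos(kπ/149) : 1≤k≤148}; ρ_J = cos(π/149) = 0.99978.
1 − cos²(π/149) = sin²(π/149) ⇒ √(1−ρ_J²) = sin(π/149) = 0.021083.
[ω*] 2 ÷ (1 + 0.021083) = 2 ÷ 1.021083 = 1.95870.
and ρ(B_{ω*}) = 1.95870 − 1 = 0.95870.

ω* = 1.95870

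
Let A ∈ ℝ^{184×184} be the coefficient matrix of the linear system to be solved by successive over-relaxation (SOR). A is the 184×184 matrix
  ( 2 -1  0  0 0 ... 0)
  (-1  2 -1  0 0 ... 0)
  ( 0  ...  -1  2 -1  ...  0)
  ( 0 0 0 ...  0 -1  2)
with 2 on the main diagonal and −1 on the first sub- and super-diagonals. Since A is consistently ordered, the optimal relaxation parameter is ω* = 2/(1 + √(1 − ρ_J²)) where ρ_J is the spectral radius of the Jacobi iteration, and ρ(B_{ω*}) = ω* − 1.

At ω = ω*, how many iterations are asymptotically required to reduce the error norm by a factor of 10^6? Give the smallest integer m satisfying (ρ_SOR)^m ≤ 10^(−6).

ρ_J = max_k |cos(kπ/185)| = cos(π/185) = 0.9998558
√(1−ρ_J²) simplifies to sin(π/185) = 0.0169808.
ω* = 2/(1+0.0169808) = 1.9666055
[ρ_SOR] ω* − 1 = 0.9666055.
6·ln10 = 13.8155; −ln(0.9666055) = 0.0339648; m = ⌈13.8155/0.0339648⌉ = ⌈406.759⌉ = 407.

m = 407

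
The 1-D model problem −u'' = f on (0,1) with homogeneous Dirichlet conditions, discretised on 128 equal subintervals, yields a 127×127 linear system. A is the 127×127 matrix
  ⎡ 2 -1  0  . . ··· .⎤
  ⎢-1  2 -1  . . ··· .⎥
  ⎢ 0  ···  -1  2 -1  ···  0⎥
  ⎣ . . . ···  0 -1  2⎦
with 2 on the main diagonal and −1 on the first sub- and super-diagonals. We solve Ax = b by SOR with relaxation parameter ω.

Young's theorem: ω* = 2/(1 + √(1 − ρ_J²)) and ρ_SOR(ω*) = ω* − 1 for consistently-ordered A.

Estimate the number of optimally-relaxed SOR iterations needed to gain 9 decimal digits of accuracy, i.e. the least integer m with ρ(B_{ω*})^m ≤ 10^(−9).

m = 423

B_J for the 127×127 system has eigenvalues cos(kπ/128); ρ_J = cos(π/128) = 0.9996988.
√(1 − cos²(π/128)) = sin(π/128) ≈ 0.0245412.
ω* = 2 / (1 + 0.0245412) = 2 / 1.0245412 ≈ 1.9520933.
[ρ_SOR] ω* − 1 = 0.9520933.
ρ_SOR^m ≤ 10^(−9) ⇔ m ≥ 9·ln10/(−ln 0.9520933) = 20.7233/0.0490922 = 422.130; m = ⌈422.130⌉ = 423.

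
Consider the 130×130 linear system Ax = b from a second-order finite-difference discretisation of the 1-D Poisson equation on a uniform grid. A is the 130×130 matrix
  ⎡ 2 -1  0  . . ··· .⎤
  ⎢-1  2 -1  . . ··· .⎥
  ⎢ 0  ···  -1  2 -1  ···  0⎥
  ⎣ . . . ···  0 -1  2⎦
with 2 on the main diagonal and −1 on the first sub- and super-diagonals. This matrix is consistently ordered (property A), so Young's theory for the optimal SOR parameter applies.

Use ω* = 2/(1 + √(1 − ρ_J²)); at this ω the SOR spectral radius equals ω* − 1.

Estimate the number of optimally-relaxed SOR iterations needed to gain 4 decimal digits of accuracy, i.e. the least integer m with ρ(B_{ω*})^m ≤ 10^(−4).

[ρ_J] n=130: ρ(B_J) = cos(π/(n+1)) = cos(π/131) = 0.9997125.
√(1−ρ_J²) = |sin(π/131)| = 0.0239793
ω* = 2/(1 + 0.0239793) = 2/1.0239793 = 1.9531645.
At ω = 1.9531645 every |λ(B_ω)| = ω−1, so ρ_SOR = 0.9531645.
(0.9531645)^m ≤ 10^{−4}  ⇒  m·ln(0.9531645) ≤ −4·ln10  ⇒  m ≥ 192.011  ⇒  m = 193

m = 193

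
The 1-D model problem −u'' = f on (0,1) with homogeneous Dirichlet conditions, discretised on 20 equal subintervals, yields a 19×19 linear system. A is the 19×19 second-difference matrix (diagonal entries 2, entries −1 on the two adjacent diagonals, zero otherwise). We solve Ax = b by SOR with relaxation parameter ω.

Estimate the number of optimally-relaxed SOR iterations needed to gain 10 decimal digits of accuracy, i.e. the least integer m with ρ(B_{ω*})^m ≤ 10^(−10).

½·tridiag(1,0,1) at n=19: λ_k = cos(kπ/20); max |λ| at k=1 ⇒ ρ_J = cos(π/20) ≈ 0.9876883.
√(1−ρ_J²) = |sin(π/20)| = 0.1564345
So ω* = 2/1.1564345 = 1.7294538 (Young).
At ω = 1.7294538 every |λ(B_ω)| = ω−1, so ρ_SOR = 0.7294538.
m ≥ 10·ln10 / (−ln 0.7294538) = 72.992; smallest integer m = 73.

m = 73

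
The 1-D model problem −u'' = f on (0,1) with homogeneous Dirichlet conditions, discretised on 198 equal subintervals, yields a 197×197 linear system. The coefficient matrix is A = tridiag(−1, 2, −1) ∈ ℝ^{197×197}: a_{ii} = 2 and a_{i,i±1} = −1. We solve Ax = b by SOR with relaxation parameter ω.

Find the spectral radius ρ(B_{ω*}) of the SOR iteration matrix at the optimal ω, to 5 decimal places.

ρ_SOR = 0.96876

n=197: λ(B_J) = 1 − λ(A)/2 = cos(kπ/198); k=1 gives ρ_J = 0.99987.
√(1−ρ_J²) simplifies to sin(π/198) = 0.015866.
ω* = 2 / (1 + 0.015866) = 2 / 1.015866 ≈ 1.96876.
and ρ(B_{ω*}) = 1.96876 − 1 = 0.96876.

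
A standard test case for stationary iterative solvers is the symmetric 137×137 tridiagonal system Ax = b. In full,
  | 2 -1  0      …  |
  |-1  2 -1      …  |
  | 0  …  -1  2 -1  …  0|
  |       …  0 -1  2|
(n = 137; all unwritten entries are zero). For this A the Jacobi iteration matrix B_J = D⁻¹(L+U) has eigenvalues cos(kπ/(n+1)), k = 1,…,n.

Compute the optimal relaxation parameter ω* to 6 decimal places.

ω* = 1.955487

spectrum of D⁻¹(L+U) = {cos(kπ/138) : 1≤k≤137}; ρ_J = cos(π/138) = 0.999741.
1 − cos²(π/138) = sin²(π/138) ⇒ √(1−ρ_J²) = sin(π/138) = 0.0227632.
ω* = 2/(1+0.0227632) = 1.955487
Hence ρ(B_{ω*}) = 1.955487 − 1 = 0.955487.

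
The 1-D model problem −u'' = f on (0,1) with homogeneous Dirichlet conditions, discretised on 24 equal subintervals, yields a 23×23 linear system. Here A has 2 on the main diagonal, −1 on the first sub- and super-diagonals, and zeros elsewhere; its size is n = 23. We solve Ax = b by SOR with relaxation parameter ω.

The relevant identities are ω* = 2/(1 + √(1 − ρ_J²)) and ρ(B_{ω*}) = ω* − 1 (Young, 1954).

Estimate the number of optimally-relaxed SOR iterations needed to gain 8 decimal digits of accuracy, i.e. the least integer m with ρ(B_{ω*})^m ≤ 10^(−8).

n=23: λ(B_J) = 1 − λ(A)/2 = cos(kπ/24); k=1 gives ρ_J = 0.9914449.
√(1 − cos²(π/24)) = sin(π/24) ≈ 0.1305262.
Then 2/(1+√(1−ρ_J²)) = 2/(1+0.1305262); ω* = 2/1.1305262 = 1.7690877.
ρ_SOR = ω* − 1 = 1.7690877 − 1 = 0.7690877.
Need (0.7690877)^m ≤ 10^(−8): m ≥ 8·ln10/|ln 0.7690877| = 18.4207/0.26255 = 70.161 ⇒ m = 71.

m = 71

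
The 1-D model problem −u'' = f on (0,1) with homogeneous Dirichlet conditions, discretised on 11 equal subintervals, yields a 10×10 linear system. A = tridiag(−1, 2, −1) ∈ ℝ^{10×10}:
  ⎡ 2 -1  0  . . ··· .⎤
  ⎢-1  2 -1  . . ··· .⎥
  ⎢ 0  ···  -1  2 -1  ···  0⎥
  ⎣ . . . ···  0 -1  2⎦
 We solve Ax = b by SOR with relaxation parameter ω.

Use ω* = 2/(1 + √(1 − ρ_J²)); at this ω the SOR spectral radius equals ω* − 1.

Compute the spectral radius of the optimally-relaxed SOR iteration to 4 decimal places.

ρ_SOR = 0.5604

ρ_J = max_k |cos(kπ/11)| = cos(π/11) = 0.9595
1 − cos²(π/11) = sin²(π/11) ⇒ √(1−ρ_J²) = sin(π/11) = 0.28173.
So ω* = 2/1.28173 = 1.5604 (Young).
At ω = 1.5604 every |λ(B_ω)| = ω−1, so ρ_SOR = 0.5604.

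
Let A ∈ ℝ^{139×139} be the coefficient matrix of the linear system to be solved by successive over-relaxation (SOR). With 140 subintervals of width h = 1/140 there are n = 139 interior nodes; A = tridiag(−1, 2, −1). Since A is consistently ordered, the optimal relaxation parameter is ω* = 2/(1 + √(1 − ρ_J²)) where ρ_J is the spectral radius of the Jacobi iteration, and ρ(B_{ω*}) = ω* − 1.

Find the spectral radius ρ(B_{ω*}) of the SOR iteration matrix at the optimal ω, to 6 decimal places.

ρ_SOR = 0.956109

spectrum of D⁻¹(L+U) = {cos(kπ/140) : 1≤k≤139}; ρ_J = cos(π/140) = 0.999748.
√(1 − cos²(π/140)) = sin(π/140) ≈ 0.0224381.
ω* = 2/(1 + 0.0224381) = 2/1.0224381 = 1.956109.
and ρ(B_{ω*}) = 1.956109 − 1 = 0.956109.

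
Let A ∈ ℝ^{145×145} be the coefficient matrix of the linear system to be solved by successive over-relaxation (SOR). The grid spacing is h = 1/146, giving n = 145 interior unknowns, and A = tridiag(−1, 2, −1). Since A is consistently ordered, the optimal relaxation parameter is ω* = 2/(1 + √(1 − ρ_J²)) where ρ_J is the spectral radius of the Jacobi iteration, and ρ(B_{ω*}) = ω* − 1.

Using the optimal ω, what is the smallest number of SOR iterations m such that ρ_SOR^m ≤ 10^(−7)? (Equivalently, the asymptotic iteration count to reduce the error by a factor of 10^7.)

m = 375

n=145: λ(B_J) = 1 − λ(A)/2 = cos(kπ/146); k=1 gives ρ_J = 0.9997685.
√(1−ρ_J²) simplifies to sin(π/146) = 0.0215161.
Young: ω* = 2/(1+√(1−ρ_J²)) = 2/(1+0.0215161) = 2/1.0215161 = 1.9578742.
[ρ_SOR] ω* − 1 = 0.9578742.
m ≥ 7·ln10 / (−ln 0.9578742) = 374.502; smallest integer m = 375.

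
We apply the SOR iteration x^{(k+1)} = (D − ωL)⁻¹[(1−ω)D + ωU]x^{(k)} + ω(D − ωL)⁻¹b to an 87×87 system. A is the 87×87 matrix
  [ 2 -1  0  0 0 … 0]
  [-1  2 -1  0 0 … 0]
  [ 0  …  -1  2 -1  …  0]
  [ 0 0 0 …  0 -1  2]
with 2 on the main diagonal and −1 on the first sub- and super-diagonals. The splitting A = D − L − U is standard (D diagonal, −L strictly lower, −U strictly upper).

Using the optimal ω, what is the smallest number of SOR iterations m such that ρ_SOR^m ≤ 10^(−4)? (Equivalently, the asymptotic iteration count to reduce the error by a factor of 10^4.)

½·tridiag(1,0,1) at n=87: λ_k = cos(kπ/88); max |λ| at k=1 ⇒ ρ_J = cos(π/88) ≈ 0.9993628.
√(1−ρ_J²) = |sin(π/88)| = 0.0356923
Then 2/(1+√(1−ρ_J²)) = 2/(1+0.0356923); ω* = 2/1.0356923 = 1.9310755.
ρ(B_{ω*}) = ω*−1 = 0.9310755
(0.9310755)^m ≤ 10^{−4}  ⇒  m·ln(0.9310755) ≤ −4·ln10  ⇒  m ≥ 128.969  ⇒  m = 129

m = 129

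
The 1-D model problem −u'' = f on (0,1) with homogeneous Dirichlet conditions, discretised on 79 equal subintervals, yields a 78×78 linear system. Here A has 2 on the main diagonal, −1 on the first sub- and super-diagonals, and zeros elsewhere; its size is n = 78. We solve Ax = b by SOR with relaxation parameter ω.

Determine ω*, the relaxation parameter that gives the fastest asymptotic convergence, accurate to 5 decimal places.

ω* = 1.92353

spectrum of D⁻¹(L+U) = {cos(kπ/79) : 1≤k≤78}; ρ_J = cos(π/79) = 0.99921.
√(1−ρ_J²) = |sin(π/79)| = 0.039757
ω* = 2/(1+0.039757) = 1.92353
At ω = 1.92353 every |λ(B_ω)| = ω−1, so ρ_SOR = 0.92353.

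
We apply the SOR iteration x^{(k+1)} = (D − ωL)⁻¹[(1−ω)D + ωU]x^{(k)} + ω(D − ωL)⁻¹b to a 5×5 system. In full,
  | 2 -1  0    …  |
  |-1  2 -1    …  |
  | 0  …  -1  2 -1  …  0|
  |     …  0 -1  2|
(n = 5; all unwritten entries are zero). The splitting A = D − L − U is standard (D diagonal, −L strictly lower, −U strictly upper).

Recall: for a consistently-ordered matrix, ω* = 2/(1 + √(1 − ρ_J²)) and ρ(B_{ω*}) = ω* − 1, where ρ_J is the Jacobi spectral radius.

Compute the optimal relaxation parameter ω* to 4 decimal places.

n=5: λ(B_J) = 1 − λ(A)/2 = cos(kπ/6); k=1 gives ρ_J = 0.8660.
√(1−ρ_J²) simplifies to sin(π/6) = 0.50000.
[ω*] 2 ÷ (1 + 0.50000) = 2 ÷ 1.50000 = 1.3333.
ρ_SOR = ω* − 1 ≈ 0.3333.

ω* = 1.3333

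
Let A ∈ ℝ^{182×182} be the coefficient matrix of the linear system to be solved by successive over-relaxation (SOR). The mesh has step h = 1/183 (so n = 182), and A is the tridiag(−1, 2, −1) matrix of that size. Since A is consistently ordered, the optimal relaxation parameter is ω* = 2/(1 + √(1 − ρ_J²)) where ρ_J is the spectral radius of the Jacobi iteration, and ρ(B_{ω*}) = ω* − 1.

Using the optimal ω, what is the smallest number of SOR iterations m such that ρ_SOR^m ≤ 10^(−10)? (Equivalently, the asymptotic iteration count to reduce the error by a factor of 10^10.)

m = 671

½·tridiag(1,0,1) at n=182: λ_k = cos(kπ/183); max |λ| at k=1 ⇒ ρ_J = cos(π/183) ≈ 0.9998526.
√(1 − cos²(π/183)) = sin(π/183) ≈ 0.0171663.
ω* = 2/(1+0.0171663) = 1.9662468
Hence ρ(B_{ω*}) = 1.9662468 − 1 = 0.9662468.
m ≥ 10·ln10 / (−ln 0.9662468) = 670.605; smallest integer m = 671.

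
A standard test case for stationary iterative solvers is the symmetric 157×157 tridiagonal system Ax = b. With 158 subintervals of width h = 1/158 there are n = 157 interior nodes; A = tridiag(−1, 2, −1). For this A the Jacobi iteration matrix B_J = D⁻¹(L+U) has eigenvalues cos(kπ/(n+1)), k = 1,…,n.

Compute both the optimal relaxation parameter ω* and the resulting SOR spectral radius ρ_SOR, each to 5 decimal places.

ω* = 1.96101, ρ_SOR = 0.96101

spectrum of D⁻¹(L+U) = {cos(kπ/158) : 1≤k≤157}; ρ_J = cos(π/158) = 0.99980.
√(1 − cos²(π/158)) = sin(π/158) ≈ 0.019882.
Young: ω* = 2/(1+√(1−ρ_J²)) = 2/(1+0.019882) = 2/1.019882 = 1.96101.
ρ(B_{ω*}) = ω*−1 = 0.96101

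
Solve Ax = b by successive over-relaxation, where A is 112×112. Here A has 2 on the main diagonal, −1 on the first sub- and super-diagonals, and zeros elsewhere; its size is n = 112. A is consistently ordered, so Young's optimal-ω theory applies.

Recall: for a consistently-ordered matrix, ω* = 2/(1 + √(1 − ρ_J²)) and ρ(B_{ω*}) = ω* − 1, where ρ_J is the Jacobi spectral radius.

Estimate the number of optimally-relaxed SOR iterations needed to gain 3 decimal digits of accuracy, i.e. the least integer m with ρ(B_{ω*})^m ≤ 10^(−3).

m = 125

n=112: λ(B_J) = 1 − λ(A)/2 = cos(kπ/113); k=1 gives ρ_J = 0.9996136.
√(1−ρ_J²) = |sin(π/113)| = 0.0277981
ω* = 2/(1+0.0277981) = 1.9459075
ρ_SOR = ω* − 1 = 1.9459075 − 1 = 0.9459075.
ρ_SOR^m ≤ 10^(−3) ⇔ m ≥ 3·ln10/(−ln 0.9459075) = 6.90776/0.0556105 = 124.217; m = ⌈124.217⌉ = 125.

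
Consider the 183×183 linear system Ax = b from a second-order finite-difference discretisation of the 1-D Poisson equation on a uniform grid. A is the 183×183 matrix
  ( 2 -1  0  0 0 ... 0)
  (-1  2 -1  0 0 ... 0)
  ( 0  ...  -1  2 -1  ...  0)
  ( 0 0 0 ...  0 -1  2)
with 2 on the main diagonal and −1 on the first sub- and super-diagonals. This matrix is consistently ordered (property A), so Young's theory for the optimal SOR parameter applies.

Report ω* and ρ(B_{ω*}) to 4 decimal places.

ω* = 1.9664, ρ_SOR = 0.9664

[ρ_J] n=183: ρ(B_J) = cos(π/(n+1)) = cos(π/184) = 0.9999.
√(1−ρ_J²) = |sin(π/184)| = 0.01707
ω* = 2 / (1 + 0.01707) = 2 / 1.01707 ≈ 1.9664.
Hence ρ(B_{ω*}) = 1.9664 − 1 = 0.9664.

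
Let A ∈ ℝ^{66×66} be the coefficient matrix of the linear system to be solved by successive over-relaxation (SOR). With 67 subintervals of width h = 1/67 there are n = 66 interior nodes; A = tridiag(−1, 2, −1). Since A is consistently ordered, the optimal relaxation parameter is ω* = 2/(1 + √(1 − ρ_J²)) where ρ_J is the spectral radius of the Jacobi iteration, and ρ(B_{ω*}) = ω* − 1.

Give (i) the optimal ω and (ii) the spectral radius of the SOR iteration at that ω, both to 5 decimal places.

ω* = 1.91045, ρ_SOR = 0.91045

spectrum of D⁻¹(L+U) = {cos(kπ/67) : 1≤k≤66}; ρ_J = cos(π/67) = 0.99890.
1 − cos²(π/67) = sin²(π/67) ⇒ √(1−ρ_J²) = sin(π/67) = 0.046872.
Young: ω* = 2/(1+√(1−ρ_J²)) = 2/(1+0.046872) = 2/1.046872 = 1.91045.
At ω = 1.91045 every |λ(B_ω)| = ω−1, so ρ_SOR = 0.91045.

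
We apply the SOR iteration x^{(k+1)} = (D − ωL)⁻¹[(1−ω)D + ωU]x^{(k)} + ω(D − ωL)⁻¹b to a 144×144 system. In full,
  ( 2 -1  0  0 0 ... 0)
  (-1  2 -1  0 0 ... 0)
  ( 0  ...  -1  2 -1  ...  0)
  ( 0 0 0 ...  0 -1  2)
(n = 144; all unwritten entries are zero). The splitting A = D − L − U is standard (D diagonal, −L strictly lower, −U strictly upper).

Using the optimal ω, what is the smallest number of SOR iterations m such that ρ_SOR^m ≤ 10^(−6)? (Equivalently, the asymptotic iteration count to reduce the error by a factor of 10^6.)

m = 319

[ρ_J] n=144: ρ(B_J) = cos(π/(n+1)) = cos(π/145) = 0.9997653.
√(1−ρ_J²) simplifies to sin(π/145) = 0.0216645.
ω* = 2 / (1 + 0.0216645) = 2 / 1.0216645 ≈ 1.9575898.
Hence ρ(B_{ω*}) = 1.9575898 − 1 = 0.9575898.
6·ln10 = 13.8155; −ln(0.9575898) = 0.0433358; m = ⌈13.8155/0.0433358⌉ = ⌈318.801⌉ = 319.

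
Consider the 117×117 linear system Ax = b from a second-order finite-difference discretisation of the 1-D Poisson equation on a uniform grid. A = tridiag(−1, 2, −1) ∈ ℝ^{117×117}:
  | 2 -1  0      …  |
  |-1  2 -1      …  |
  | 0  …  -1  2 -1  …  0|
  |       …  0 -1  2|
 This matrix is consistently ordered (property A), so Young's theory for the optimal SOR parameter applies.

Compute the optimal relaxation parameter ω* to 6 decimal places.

ω* = 1.948140

[ρ_J] n=117: ρ(B_J) = cos(π/(n+1)) = cos(π/118) = 0.999646.
√(1−ρ_J²) = |sin(π/118)| = 0.0266205
[ω*] 2 ÷ (1 + 0.0266205) = 2 ÷ 1.0266205 = 1.948140.
ρ_SOR = ω* − 1 = 1.948140 − 1 = 0.948140.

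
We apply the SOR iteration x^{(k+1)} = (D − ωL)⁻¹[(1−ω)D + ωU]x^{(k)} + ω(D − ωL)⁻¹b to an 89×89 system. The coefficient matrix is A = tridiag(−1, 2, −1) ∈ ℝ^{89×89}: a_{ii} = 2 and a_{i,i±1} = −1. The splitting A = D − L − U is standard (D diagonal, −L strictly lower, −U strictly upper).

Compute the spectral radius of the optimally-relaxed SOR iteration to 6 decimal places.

½·tridiag(1,0,1) at n=89: λ_k = cos(kπ/90); max |λ| at k=1 ⇒ ρ_J = cos(π/90) ≈ 0.999391.
√(1−ρ_J²) = |sin(π/90)| = 0.0348995
[ω*] 2 ÷ (1 + 0.0348995) = 2 ÷ 1.0348995 = 1.932555.
[ρ_SOR] ω* − 1 = 0.932555.

ρ_SOR = 0.932555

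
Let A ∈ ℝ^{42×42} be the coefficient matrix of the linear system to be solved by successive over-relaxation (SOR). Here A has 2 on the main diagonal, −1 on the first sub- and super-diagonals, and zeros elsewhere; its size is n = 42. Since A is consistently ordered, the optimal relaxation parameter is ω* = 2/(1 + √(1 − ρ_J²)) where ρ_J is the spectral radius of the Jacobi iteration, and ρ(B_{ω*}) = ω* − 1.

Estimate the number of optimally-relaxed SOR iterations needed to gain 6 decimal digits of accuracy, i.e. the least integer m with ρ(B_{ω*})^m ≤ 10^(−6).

m = 95

spectrum of D⁻¹(L+U) = {cos(kπ/43) : 1≤k≤42}; ρ_J = cos(π/43) = 0.9973323.
√(1−ρ_J²) = |sin(π/43)| = 0.0729953
[ω*] 2 ÷ (1 + 0.0729953) = 2 ÷ 1.0729953 = 1.8639411.
ρ(B_{ω*}) = ω*−1 = 0.8639411
ρ_SOR^m ≤ 10^(−6) ⇔ m ≥ 6·ln10/(−ln 0.8639411) = 13.8155/0.146251 = 94.464; m = ⌈94.464⌉ = 95.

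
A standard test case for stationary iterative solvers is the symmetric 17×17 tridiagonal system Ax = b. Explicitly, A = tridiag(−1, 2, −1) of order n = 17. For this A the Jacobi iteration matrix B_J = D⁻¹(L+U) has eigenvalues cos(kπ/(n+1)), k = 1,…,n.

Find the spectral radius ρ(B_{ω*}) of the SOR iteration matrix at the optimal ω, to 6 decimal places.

ρ_SOR = 0.704088

spectrum of D⁻¹(L+U) = {cos(kπ/18) : 1≤k≤17}; ρ_J = cos(π/18) = 0.984808.
1 − cos²(π/18) = sin²(π/18) ⇒ √(1−ρ_J²) = sin(π/18) = 0.1736482.
ω* = 2/(1 + 0.1736482) = 2/1.1736482 = 1.704088.
and ρ(B_{ω*}) = 1.704088 − 1 = 0.704088.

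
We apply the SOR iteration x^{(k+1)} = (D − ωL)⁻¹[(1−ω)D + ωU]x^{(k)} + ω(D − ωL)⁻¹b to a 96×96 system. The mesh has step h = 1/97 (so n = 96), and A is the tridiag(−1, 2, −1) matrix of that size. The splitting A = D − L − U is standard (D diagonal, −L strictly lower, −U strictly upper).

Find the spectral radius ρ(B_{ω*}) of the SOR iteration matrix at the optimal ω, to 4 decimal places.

½·tridiag(1,0,1) at n=96: λ_k = cos(kπ/97); max |λ| at k=1 ⇒ ρ_J = cos(π/97) ≈ 0.9995.
√(1−ρ_J²) = |sin(π/97)| = 0.03238
ω* = 2 / (1 + 0.03238) = 2 / 1.03238 ≈ 1.9373.
ρ_SOR = ω* − 1 = 1.9373 − 1 = 0.9373.

ρ_SOR = 0.9373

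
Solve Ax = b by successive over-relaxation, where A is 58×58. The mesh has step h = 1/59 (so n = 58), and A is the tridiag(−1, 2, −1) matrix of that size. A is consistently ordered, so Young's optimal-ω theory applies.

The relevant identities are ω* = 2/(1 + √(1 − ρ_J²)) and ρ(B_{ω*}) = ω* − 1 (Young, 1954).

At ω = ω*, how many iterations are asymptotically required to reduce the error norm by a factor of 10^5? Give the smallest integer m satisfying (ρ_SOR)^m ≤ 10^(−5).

[ρ_J] n=58: ρ(B_J) = cos(π/(n+1)) = cos(π/59) = 0.9985827.
root = sin(π/59) = 0.0532222  (since 1−cos² = sin²).
Young: ω* = 2/(1+√(1−ρ_J²)) = 2/(1+0.0532222) = 2/1.0532222 = 1.8989345.
ρ_SOR = ω* − 1 ≈ 0.8989345.
Need (0.8989345)^m ≤ 10^(−5): m ≥ 5·ln10/|ln 0.8989345| = 11.5129/0.106545 = 108.057 ⇒ m = 109.

m = 109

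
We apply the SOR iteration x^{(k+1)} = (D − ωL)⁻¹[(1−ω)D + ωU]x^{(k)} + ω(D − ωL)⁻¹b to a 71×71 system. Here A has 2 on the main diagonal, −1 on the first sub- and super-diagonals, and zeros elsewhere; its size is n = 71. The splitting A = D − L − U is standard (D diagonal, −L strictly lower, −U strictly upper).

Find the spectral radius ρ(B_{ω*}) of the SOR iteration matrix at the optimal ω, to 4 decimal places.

ρ_SOR = 0.9164

½·tridiag(1,0,1) at n=71: λ_k = cos(kπ/72); max |λ| at k=1 ⇒ ρ_J = cos(π/72) ≈ 0.9990.
√(1−ρ_J²) simplifies to sin(π/72) = 0.04362.
Then 2/(1+√(1−ρ_J²)) = 2/(1+0.04362); ω* = 2/1.04362 = 1.9164.
At ω = 1.9164 every |λ(B_ω)| = ω−1, so ρ_SOR = 0.9164.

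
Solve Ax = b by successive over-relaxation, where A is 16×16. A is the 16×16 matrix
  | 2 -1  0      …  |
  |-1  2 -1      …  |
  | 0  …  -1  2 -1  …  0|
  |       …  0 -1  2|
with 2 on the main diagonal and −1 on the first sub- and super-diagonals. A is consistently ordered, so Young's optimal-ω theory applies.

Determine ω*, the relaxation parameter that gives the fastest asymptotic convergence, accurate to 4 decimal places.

n=16: λ(B_J) = 1 − λ(A)/2 = cos(kπ/17); k=1 gives ρ_J = 0.9830.
√(1 − cos²(π/17)) = sin(π/17) ≈ 0.18375.
Young: ω* = 2/(1+√(1−ρ_J²)) = 2/(1+0.18375) = 2/1.18375 = 1.6895.
and ρ(B_{ω*}) = 1.6895 − 1 = 0.6895.

ω* = 1.6895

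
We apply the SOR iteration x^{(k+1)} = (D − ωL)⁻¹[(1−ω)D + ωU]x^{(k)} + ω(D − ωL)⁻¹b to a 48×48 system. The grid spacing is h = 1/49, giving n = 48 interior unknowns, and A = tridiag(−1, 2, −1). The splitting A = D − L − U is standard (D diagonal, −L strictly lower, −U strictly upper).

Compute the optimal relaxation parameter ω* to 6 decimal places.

ω* = 1.879575

[ρ_J] n=48: ρ(B_J) = cos(π/(n+1)) = cos(π/49) = 0.997945.
√(1−ρ_J²) simplifies to sin(π/49) = 0.0640702.
Young: ω* = 2/(1+√(1−ρ_J²)) = 2/(1+0.0640702) = 2/1.0640702 = 1.879575.
ρ_SOR = ω* − 1 = 1.879575 − 1 = 0.879575.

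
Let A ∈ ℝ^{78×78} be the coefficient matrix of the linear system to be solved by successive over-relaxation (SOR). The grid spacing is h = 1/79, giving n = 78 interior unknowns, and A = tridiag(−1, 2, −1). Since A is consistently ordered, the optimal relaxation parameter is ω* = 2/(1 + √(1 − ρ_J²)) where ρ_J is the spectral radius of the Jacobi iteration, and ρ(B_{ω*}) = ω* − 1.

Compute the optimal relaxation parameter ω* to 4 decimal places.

spectrum of D⁻¹(L+U) = {cos(kπ/79) : 1≤k≤78}; ρ_J = cos(π/79) = 0.9992.
1 − cos²(π/79) = sin²(π/79) ⇒ √(1−ρ_J²) = sin(π/79) = 0.03976.
Then 2/(1+√(1−ρ_J²)) = 2/(1+0.03976); ω* = 2/1.03976 = 1.9235.
Hence ρ(B_{ω*}) = 1.9235 − 1 = 0.9235.

ω* = 1.9235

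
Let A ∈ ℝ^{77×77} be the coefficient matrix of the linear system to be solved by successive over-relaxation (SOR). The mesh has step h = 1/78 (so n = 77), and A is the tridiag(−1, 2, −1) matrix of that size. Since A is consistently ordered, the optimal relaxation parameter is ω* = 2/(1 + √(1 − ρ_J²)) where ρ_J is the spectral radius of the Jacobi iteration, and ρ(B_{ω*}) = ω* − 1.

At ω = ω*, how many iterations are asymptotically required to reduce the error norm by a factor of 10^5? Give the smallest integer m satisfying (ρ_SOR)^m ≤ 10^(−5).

ρ_J = max_k |cos(kπ/78)| = cos(π/78) = 0.9991890
√(1 − cos²(π/78)) = sin(π/78) ≈ 0.0402659.
Young: ω* = 2/(1+√(1−ρ_J²)) = 2/(1+0.0402659) = 2/1.0402659 = 1.9225854.
Hence ρ(B_{ω*}) = 1.9225854 − 1 = 0.9225854.
ρ_SOR^m ≤ 10^(−5) ⇔ m ≥ 5·ln10/(−ln 0.9225854) = 11.5129/0.0805753 = 142.884; m = ⌈142.884⌉ = 143.

m = 143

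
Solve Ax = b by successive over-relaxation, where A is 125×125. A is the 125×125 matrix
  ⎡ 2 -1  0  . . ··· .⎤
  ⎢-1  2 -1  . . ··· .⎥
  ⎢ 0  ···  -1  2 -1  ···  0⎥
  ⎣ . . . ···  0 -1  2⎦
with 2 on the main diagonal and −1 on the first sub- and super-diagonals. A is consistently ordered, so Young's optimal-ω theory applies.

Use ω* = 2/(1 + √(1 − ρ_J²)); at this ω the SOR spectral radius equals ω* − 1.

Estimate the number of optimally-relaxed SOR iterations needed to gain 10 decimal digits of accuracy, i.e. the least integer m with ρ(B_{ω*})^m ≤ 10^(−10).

½·tridiag(1,0,1) at n=125: λ_k = cos(kπ/126); max |λ| at k=1 ⇒ ρ_J = cos(π/126) ≈ 0.9996892.
√(1−ρ_J²) = |sin(π/126)| = 0.0249307
ω* = 2/(1+0.0249307) = 1.9513514
and ρ(B_{ω*}) = 1.9513514 − 1 = 0.9513514.
Need (0.9513514)^m ≤ 10^(−10): m ≥ 10·ln10/|ln 0.9513514| = 23.0259/0.0498718 = 461.702 ⇒ m = 462.

m = 462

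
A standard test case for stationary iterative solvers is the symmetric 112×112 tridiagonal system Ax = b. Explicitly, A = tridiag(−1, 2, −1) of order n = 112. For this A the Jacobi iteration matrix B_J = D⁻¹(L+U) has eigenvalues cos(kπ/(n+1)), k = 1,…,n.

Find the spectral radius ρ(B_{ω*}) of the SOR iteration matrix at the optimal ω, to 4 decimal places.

B_J for the 112×112 system has eigenvalues cos(kπ/113); ρ_J = cos(π/113) = 0.9996.
√(1 − cos²(π/113)) = sin(π/113) ≈ 0.02780.
ω* = 2 / (1 + 0.02780) = 2 / 1.02780 ≈ 1.9459.
ρ_SOR = ω* − 1 ≈ 0.9459.

ρ_SOR = 0.9459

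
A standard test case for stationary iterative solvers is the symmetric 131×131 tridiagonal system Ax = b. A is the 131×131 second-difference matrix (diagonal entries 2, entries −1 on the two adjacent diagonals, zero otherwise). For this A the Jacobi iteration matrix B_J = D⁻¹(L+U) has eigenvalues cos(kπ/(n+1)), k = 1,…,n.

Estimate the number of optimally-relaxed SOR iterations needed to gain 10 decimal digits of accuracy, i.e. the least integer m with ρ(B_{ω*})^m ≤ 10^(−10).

m = 484

[ρ_J] n=131: ρ(B_J) = cos(π/(n+1)) = cos(π/132) = 0.9997168.
√(1−ρ_J²) simplifies to sin(π/132) = 0.0237977.
ω* = 2 / (1 + 0.0237977) = 2 / 1.0237977 ≈ 1.9535109.
[ρ_SOR] ω* − 1 = 0.9535109.
m ≥ 10·ln10 / (−ln 0.9535109) = 483.693; smallest integer m = 484.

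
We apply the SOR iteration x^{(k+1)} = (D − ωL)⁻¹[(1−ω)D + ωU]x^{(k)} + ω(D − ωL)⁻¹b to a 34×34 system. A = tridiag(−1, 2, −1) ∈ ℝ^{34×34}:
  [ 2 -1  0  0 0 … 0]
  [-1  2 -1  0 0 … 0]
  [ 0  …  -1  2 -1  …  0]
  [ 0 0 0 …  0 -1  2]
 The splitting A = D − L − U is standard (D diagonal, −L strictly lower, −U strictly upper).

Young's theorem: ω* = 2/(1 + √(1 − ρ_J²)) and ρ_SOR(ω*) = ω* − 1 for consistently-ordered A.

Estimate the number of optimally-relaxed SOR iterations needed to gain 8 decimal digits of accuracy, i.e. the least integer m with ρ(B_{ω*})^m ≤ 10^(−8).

m = 103

[ρ_J] n=34: ρ(B_J) = cos(π/(n+1)) = cos(π/35) = 0.9959743.
√(1 − cos²(π/35)) = sin(π/35) ≈ 0.0896393.
Young: ω* = 2/(1+√(1−ρ_J²)) = 2/(1+0.0896393) = 2/1.0896393 = 1.8354698.
ρ_SOR = ω* − 1 ≈ 0.8354698.
8·ln10 = 18.4207; −ln(0.8354698) = 0.179761; m = ⌈18.4207/0.179761⌉ = ⌈102.473⌉ = 103.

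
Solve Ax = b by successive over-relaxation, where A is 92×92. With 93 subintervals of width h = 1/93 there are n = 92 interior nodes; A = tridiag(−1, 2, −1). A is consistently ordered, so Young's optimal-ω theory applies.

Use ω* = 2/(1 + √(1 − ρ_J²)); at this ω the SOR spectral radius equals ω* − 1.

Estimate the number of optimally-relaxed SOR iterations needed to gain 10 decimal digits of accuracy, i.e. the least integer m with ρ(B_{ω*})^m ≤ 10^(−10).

[ρ_J] n=92: ρ(B_J) = cos(π/(n+1)) = cos(π/93) = 0.9994295.
√(1−ρ_J²) = |sin(π/93)| = 0.0337741
Then 2/(1+√(1−ρ_J²)) = 2/(1+0.0337741); ω* = 2/1.0337741 = 1.9346586.
ρ_SOR = ω* − 1 ≈ 0.9346586.
(0.9346586)^m ≤ 10^{−10}  ⇒  m·ln(0.9346586) ≤ −10·ln10  ⇒  m ≥ 340.751  ⇒  m = 341

m = 341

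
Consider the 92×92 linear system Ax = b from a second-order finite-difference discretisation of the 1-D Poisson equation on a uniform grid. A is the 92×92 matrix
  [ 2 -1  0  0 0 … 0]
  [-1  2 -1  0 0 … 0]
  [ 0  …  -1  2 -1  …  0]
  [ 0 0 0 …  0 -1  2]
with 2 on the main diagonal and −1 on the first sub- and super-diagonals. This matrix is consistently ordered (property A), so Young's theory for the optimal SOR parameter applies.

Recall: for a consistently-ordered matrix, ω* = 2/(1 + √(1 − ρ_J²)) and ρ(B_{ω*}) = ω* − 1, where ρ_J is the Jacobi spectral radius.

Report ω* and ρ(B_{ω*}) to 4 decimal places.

ω* = 1.9347, ρ_SOR = 0.9347

B_J for the 92×92 system has eigenvalues cos(kπ/93); ρ_J = cos(π/93) = 0.9994.
√(1−ρ_J²) simplifies to sin(π/93) = 0.03377.
[ω*] 2 ÷ (1 + 0.03377) = 2 ÷ 1.03377 = 1.9347.
ρ(B_{ω*}) = ω*−1 = 0.9347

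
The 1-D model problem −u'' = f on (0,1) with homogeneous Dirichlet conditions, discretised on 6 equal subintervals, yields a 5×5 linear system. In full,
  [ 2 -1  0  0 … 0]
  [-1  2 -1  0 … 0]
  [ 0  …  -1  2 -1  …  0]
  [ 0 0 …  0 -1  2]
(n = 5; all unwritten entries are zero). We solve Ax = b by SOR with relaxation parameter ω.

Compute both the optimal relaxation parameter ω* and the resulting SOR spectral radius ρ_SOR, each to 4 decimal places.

ω* = 1.3333, ρ_SOR = 0.3333

spectrum of D⁻¹(L+U) = {cos(kπ/6) : 1≤k≤5}; ρ_J = cos(π/6) = 0.8660.
root = sin(π/6) = 0.50000  (since 1−cos² = sin²).
Young: ω* = 2/(1+√(1−ρ_J²)) = 2/(1+0.50000) = 2/1.50000 = 1.3333.
ρ_SOR = ω* − 1 = 1.3333 − 1 = 0.3333.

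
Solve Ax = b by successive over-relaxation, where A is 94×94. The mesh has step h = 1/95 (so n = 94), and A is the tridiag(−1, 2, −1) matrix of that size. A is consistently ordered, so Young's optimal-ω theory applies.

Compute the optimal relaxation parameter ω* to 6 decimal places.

n=94: λ(B_J) = 1 − λ(A)/2 = cos(kπ/95); k=1 gives ρ_J = 0.999453.
1 − cos²(π/95) = sin²(π/95) ⇒ √(1−ρ_J²) = sin(π/95) = 0.0330634.
Young: ω* = 2/(1+√(1−ρ_J²)) = 2/(1+0.0330634) = 2/1.0330634 = 1.935990.
At ω = 1.935990 every |λ(B_ω)| = ω−1, so ρ_SOR = 0.935990.

ω* = 1.935990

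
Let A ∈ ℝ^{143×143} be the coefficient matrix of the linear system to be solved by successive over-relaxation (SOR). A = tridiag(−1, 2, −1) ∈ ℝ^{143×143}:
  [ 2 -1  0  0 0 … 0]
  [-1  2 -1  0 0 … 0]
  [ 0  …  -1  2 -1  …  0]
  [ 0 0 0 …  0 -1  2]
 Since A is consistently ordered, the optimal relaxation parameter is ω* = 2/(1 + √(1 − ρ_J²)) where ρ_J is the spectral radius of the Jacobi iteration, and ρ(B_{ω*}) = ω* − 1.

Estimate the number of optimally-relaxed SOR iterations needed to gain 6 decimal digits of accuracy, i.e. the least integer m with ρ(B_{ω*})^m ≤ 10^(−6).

m = 317

½·tridiag(1,0,1) at n=143: λ_k = cos(kπ/144); max |λ| at k=1 ⇒ ρ_J = cos(π/144) ≈ 0.9997620.
√(1−ρ_J²) = |sin(π/144)| = 0.0218149
Young: ω* = 2/(1+√(1−ρ_J²)) = 2/(1+0.0218149) = 2/1.0218149 = 1.9573017.
[ρ_SOR] ω* − 1 = 0.9573017.
m ≥ 6·ln10 / (−ln 0.9573017) = 316.603; smallest integer m = 317.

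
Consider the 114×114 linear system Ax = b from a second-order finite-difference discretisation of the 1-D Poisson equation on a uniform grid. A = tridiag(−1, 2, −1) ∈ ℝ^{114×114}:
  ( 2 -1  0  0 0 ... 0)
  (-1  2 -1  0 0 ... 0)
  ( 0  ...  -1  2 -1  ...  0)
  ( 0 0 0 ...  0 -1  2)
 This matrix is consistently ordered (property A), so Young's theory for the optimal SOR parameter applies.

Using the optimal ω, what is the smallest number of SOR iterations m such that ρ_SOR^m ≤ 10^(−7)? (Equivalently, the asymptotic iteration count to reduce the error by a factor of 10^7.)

m = 295

B_J for the 114×114 system has eigenvalues cos(kπ/115); ρ_J = cos(π/115) = 0.9996269.
√(1−ρ_J²) simplifies to sin(π/115) = 0.0273148.
Young: ω* = 2/(1+√(1−ρ_J²)) = 2/(1+0.0273148) = 2/1.0273148 = 1.9468229.
ρ_SOR = ω* − 1 = 1.9468229 − 1 = 0.9468229.
7·ln10 = 16.1181; −ln(0.9468229) = 0.0546432; m = ⌈16.1181/0.0546432⌉ = ⌈294.970⌉ = 295.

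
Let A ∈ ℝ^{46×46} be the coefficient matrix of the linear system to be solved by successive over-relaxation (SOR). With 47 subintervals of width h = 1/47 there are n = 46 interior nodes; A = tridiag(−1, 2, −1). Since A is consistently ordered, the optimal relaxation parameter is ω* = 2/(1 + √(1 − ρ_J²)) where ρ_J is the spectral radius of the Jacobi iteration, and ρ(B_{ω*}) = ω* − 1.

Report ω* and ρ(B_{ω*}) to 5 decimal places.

ω* = 1.87478, ρ_SOR = 0.87478

ρ_J = max_k |cos(kπ/47)| = cos(π/47) = 0.99777
root = sin(π/47) = 0.066793  (since 1−cos² = sin²).
ω* = 2/(1 + 0.066793) = 2/1.066793 = 1.87478.
At ω = 1.87478 every |λ(B_ω)| = ω−1, so ρ_SOR = 0.87478.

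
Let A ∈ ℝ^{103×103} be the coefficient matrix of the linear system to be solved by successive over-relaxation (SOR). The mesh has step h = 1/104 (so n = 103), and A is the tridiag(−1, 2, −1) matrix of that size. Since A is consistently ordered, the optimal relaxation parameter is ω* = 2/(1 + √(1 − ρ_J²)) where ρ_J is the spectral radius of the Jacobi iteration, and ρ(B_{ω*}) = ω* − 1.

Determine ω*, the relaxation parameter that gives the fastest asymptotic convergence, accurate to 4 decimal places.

spectrum of D⁻¹(L+U) = {cos(kπ/104) : 1≤k≤103}; ρ_J = cos(π/104) = 0.9995.
√(1 − cos²(π/104)) = sin(π/104) ≈ 0.03020.
[ω*] 2 ÷ (1 + 0.03020) = 2 ÷ 1.03020 = 1.9414.
ρ_SOR = ω* − 1 ≈ 0.9414.

ω* = 1.9414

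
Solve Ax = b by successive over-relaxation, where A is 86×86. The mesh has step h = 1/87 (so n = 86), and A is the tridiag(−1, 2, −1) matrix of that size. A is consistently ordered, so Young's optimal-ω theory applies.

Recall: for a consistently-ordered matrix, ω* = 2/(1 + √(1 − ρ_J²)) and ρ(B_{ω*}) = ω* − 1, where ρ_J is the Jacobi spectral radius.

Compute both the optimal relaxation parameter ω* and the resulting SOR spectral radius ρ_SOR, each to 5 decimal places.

n=86: λ(B_J) = 1 − λ(A)/2 = cos(kπ/87); k=1 gives ρ_J = 0.99935.
√(1−ρ_J²) simplifies to sin(π/87) = 0.036102.
ω* = 2/(1+0.036102) = 1.93031
Hence ρ(B_{ω*}) = 1.93031 − 1 = 0.93031.

ω* = 1.93031, ρ_SOR = 0.93031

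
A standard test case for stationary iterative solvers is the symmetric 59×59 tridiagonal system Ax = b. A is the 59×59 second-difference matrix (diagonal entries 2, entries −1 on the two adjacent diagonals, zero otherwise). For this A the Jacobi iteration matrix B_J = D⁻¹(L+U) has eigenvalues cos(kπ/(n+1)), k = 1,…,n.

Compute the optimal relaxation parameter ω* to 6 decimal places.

n=59: λ(B_J) = 1 − λ(A)/2 = cos(kπ/60); k=1 gives ρ_J = 0.998630.
√(1−ρ_J²) simplifies to sin(π/60) = 0.0523360.
ω* = 2/(1 + 0.0523360) = 2/1.0523360 = 1.900534.
ρ_SOR = ω* − 1 = 1.900534 − 1 = 0.900534.

ω* = 1.900534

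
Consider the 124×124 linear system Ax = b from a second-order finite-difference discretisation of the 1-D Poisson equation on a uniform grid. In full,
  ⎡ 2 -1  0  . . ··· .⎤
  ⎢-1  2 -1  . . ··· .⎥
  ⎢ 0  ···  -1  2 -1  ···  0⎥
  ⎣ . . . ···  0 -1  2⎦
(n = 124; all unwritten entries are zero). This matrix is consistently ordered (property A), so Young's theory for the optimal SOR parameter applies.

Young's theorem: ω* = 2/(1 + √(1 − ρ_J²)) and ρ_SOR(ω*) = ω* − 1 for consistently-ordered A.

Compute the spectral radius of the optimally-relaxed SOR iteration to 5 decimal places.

ρ_SOR = 0.95097

B_J for the 124×124 system has eigenvalues cos(kπ/125); ρ_J = cos(π/125) = 0.99968.
√(1−ρ_J²) simplifies to sin(π/125) = 0.025130.
Young: ω* = 2/(1+√(1−ρ_J²)) = 2/(1+0.025130) = 2/1.025130 = 1.95097.
ρ(B_{ω*}) = ω*−1 = 0.95097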